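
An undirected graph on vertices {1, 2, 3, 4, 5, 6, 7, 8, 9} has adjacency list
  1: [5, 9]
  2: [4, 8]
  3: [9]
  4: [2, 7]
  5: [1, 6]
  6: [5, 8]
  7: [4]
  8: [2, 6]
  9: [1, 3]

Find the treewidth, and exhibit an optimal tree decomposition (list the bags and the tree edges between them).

Treewidth 1.
Bags: B1 = {4, 7}  B2 = {2, 4}  B3 = {2, 8}  B4 = {6, 8}  B5 = {5, 6}  B6 = {1, 5}  B7 = {1, 9}  B8 = {3, 9}
Tree: B1–B2, B2–B3, B3–B4, B4–B5, B5–B6, B6–B7, B7–B8

Every bag has size at most 2, so the width is 2 − 1 = 1 and tw(G) ≤ 1. G has an edge, so its treewidth is at least 1. The upper and lower bounds meet at 1, so that is the treewidth.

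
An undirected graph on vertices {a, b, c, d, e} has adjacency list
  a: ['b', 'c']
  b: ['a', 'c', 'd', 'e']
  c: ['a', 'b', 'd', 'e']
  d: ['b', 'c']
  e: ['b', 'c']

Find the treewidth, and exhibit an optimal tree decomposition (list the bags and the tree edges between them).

Treewidth 2.
Bags: B1 = {b, c, d}  B2 = {a, b, c}  B3 = {b, c, e}
Tree: B1–B2, B2–B3

The largest bag has 3 vertices, giving width 2; this decomposition certifies tw(G) ≤ 2. On the other hand G contains the 3-clique {b, c, d}. A clique must lie in a single bag of any decomposition, so no decomposition can have width below 2. Hence tw(G) = 2 exactly.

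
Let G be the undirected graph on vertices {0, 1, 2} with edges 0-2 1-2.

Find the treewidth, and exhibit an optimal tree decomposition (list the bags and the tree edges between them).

The largest bag has 2 vertices, giving width 1; this decomposition certifies tw(G) ≤ 1. G has an edge, so its treewidth is at least 1. Combining the bounds, tw(G) = 1.

Treewidth 1.
One optimal decomposition is:
Bags: B1 = {1, 2}  B2 = {0, 2}
Tree: B1–B2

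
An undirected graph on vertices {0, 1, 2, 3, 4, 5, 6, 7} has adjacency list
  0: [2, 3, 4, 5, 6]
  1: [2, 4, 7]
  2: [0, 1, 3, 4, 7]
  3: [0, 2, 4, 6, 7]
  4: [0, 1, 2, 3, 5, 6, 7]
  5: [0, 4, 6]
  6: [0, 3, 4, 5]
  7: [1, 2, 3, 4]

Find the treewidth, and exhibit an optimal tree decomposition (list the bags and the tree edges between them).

Treewidth 3.
One such decomposition:
Bags: B1 = {0, 2, 3, 4}  B2 = {2, 3, 4, 7}  B3 = {0, 3, 4, 6}  B4 = {0, 4, 5, 6}  B5 = {1, 2, 4, 7}
Tree: B1–B2, B1–B3, B3–B4, B2–B5

The largest bag has 4 vertices, giving width 3; this decomposition certifies tw(G) ≤ 3. For the lower bound, the 4 vertices {0, 2, 3, 4} are pairwise adjacent, and any tree decomposition puts a clique entirely inside one bag — forcing width ≥ 3. Therefore the treewidth is 3.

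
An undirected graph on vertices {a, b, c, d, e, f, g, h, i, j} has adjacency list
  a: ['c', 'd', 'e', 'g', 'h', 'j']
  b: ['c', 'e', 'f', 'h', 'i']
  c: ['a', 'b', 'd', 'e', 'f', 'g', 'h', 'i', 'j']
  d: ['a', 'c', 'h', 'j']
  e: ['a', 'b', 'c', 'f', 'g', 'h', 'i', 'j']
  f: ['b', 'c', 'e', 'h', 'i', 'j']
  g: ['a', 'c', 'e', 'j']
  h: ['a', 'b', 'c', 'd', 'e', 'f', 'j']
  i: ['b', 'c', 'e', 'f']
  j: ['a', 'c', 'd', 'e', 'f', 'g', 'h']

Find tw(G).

4

A width-4 tree decomposition is:
Bags: B1 = {c, e, f, h, j}  B2 = {a, c, e, h, j}  B3 = {a, c, e, g, j}  B4 = {a, c, d, h, j}  B5 = {b, c, e, f, h}  B6 = {b, c, e, f, i}
Tree: B1–B2, B2–B3, B2–B4, B1–B5, B5–B6
Every bag has size at most 5, so the width is 5 − 1 = 4 and tw(G) ≤ 4. Conversely, {a, c, d, h, j} is a clique of size 5, and the vertices of any clique must share a bag in every tree decomposition; so some bag has ≥ 5 vertices and tw(G) ≥ 4. The upper and lower bounds meet at 4, so that is the treewidth.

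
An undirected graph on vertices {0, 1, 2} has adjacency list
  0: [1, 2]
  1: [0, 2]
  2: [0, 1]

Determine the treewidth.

A width-2 tree decomposition is:
Bags: B1 = {0, 1, 2}
Tree: (single bag)
With just one bag of size 3, the width is 3 − 1 = 2, so tw(G) ≤ 2. Conversely, {0, 1, 2} is a clique of size 3, and the vertices of any clique must share a bag in every tree decomposition; so some bag has ≥ 3 vertices and tw(G) ≥ 2. Combining the bounds, tw(G) = 2.

2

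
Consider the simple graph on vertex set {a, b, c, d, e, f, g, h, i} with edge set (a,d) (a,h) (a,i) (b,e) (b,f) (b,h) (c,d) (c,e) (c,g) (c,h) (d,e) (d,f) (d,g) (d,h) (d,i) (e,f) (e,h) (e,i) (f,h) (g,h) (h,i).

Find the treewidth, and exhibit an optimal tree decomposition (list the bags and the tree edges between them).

Treewidth 3.
One optimal decomposition is:
Bags: B1 = {d, e, f, h}  B2 = {c, d, e, h}  B3 = {d, e, h, i}  B4 = {c, d, g, h}  B5 = {b, e, f, h}  B6 = {a, d, h, i}
Tree: B1–B2, B1–B3, B2–B4, B1–B5, B3–B6

Every bag has size at most 4, so the width is 4 − 1 = 3 and tw(G) ≤ 3. Conversely, {c, d, g, h} is a clique of size 4, and the vertices of any clique must share a bag in every tree decomposition; so some bag has ≥ 4 vertices and tw(G) ≥ 3. Therefore the treewidth is 3.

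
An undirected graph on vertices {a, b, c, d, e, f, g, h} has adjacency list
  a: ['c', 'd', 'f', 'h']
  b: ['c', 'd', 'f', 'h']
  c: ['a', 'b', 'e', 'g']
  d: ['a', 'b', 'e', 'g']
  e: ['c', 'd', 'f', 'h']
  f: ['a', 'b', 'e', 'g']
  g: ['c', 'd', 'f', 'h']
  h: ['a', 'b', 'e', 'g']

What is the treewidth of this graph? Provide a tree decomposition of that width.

The largest bag has 5 vertices, giving width 4; this decomposition certifies tw(G) ≤ 4. For the lower bound: the 5 vertex sets {f,g}, {d,e}, {b,c}, {h}, {a} are disjoint, each induces a connected subgraph, and every pair is joined by at least one edge of G. Contracting each set to a single vertex therefore yields K_{5} as a minor, and since treewidth is minor-monotone, tw(G) ≥ tw(K_{5}) = 4. Combining the bounds, tw(G) = 4.

Treewidth 4.
Bags: B1 = {c, d, f, g, h}  B2 = {c, d, e, f, h}  B3 = {b, c, d, f, h}  B4 = {a, c, d, f, h}
Tree: B1–B2, B2–B3, B3–B4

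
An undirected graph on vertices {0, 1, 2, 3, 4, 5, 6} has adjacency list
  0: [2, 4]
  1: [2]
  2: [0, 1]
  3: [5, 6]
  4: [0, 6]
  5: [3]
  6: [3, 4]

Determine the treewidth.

A width-1 tree decomposition is:
Bags: B1 = {3, 5}  B2 = {3, 6}  B3 = {4, 6}  B4 = {0, 4}  B5 = {0, 2}  B6 = {1, 2}
Tree: B1–B2, B2–B3, B3–B4, B4–B5, B5–B6
Every bag has size at most 2, so the width is 2 − 1 = 1 and tw(G) ≤ 1. Since G has at least one edge (e.g. 5–3), it is not an edgeless graph, so tw(G) ≥ 1. Therefore the treewidth is 1.

1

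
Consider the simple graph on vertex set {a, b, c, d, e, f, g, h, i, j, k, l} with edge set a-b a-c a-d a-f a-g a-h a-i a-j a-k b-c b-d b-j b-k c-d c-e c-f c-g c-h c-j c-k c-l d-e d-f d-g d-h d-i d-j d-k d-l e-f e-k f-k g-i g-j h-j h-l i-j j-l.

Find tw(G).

A width-4 tree decomposition is:
Bags: B1 = {a, d, g, i, j}  B2 = {a, c, d, g, j}  B3 = {a, b, c, d, j}  B4 = {a, c, d, h, j}  B5 = {c, d, h, j, l}  B6 = {a, b, c, d, k}  B7 = {a, c, d, f, k}  B8 = {c, d, e, f, k}
Tree: B1–B2, B2–B3, B3–B4, B4–B5, B3–B6, B6–B7, B7–B8
Every bag has size at most 5, so the width is 5 − 1 = 4 and tw(G) ≤ 4. For the lower bound, the 5 vertices {c, d, e, f, k} are pairwise adjacent, and any tree decomposition puts a clique entirely inside one bag — forcing width ≥ 4. Combining the bounds, tw(G) = 4.

4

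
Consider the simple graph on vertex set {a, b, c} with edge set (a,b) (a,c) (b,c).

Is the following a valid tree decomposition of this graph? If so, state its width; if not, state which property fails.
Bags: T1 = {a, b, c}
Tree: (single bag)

Checking the three conditions: (i) the bags cover all of {a, b, c}; (ii) for each edge, some bag contains both endpoints; (iii) the bags containing any fixed vertex form a subtree. All hold, so the decomposition is valid with width 3 − 1 = 2.

Yes; width 2.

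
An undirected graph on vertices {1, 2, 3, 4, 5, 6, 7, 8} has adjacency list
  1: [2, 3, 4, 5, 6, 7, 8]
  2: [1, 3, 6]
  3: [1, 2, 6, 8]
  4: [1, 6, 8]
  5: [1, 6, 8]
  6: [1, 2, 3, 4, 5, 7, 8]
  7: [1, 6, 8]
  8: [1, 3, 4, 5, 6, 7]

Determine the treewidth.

A width-3 tree decomposition is:
Bags: B1 = {1, 2, 3, 6}  B2 = {1, 3, 6, 8}  B3 = {1, 6, 7, 8}  B4 = {1, 5, 6, 8}  B5 = {1, 4, 6, 8}
Tree: B1–B2, B2–B3, B2–B4, B3–B5
Every bag has size at most 4, so the width is 4 − 1 = 3 and tw(G) ≤ 3. For the lower bound, the 4 vertices {1, 3, 6, 8} are pairwise adjacent, and any tree decomposition puts a clique entirely inside one bag — forcing width ≥ 3. Therefore the treewidth is 3.

3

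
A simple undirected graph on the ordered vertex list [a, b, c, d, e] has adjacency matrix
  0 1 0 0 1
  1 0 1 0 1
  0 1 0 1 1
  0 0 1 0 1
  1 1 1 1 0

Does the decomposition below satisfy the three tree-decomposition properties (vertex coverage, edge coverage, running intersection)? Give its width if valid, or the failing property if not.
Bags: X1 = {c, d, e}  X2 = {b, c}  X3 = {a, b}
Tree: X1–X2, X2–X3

A tree decomposition must satisfy three properties: every vertex lies in some bag; for every edge, both endpoints lie together in some bag; and for every vertex, the bags containing it form a connected subtree. Here edge (e,b) lies in no bag, so the decomposition is invalid.

No — edge (e,b) lies in no bag.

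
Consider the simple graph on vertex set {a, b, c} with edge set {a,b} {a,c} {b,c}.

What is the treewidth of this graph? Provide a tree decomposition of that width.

Treewidth 2.
Bags: B1 = {a, b, c}
Tree: (single bag)

A single bag containing all 3 vertices is trivially a valid decomposition of width 2. On the other hand G contains the 3-clique {a, b, c}. A clique must lie in a single bag of any decomposition, so no decomposition can have width below 2. Combining the bounds, tw(G) = 2.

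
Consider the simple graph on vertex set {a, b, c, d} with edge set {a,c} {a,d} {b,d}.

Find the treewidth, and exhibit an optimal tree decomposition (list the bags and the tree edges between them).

Treewidth 1.
Bags: B1 = {a, c}  B2 = {a, d}  B3 = {b, d}
Tree: B1–B2, B2–B3

Each bag holds 2 vertices, so the decomposition has width 1, which upper-bounds the treewidth. G has an edge, so its treewidth is at least 1. Hence tw(G) = 1 exactly.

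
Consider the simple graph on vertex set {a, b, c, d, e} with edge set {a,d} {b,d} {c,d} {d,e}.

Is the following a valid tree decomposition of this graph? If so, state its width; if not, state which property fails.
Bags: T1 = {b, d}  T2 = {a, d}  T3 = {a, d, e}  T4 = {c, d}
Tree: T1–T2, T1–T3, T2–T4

A tree decomposition must satisfy three properties: every vertex lies in some bag; for every edge, both endpoints lie together in some bag; and for every vertex, the bags containing it form a connected subtree. Here bags containing vertex a are not connected in the tree, so the decomposition is invalid.

No — bags containing vertex a are not connected in the tree.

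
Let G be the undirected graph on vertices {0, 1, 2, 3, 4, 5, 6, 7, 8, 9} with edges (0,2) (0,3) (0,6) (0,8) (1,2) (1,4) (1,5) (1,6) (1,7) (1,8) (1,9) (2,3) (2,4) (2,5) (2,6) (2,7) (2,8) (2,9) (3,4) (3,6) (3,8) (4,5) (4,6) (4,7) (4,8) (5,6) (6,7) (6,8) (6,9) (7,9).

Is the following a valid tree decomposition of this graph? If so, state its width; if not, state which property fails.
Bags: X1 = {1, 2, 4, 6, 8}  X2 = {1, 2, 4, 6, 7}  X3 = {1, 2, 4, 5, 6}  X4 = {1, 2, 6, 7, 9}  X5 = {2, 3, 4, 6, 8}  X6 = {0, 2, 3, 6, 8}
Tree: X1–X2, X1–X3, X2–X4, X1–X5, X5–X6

Yes; width 4.

Checking the three conditions: (i) the bags cover all of {0, 1, 2, 3, 4, 5, 6, 7, 8, 9}; (ii) for each edge, some bag contains both endpoints; (iii) the bags containing any fixed vertex form a subtree. All hold, so the decomposition is valid with width 5 − 1 = 4.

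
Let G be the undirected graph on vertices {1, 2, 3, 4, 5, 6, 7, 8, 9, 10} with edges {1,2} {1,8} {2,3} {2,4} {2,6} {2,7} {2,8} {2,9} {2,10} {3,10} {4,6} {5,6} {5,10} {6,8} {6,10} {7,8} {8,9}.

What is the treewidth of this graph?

2

A width-2 tree decomposition is:
Bags: B1 = {2, 6, 8}  B2 = {1, 2, 8}  B3 = {2, 7, 8}  B4 = {2, 6, 10}  B5 = {2, 3, 10}  B6 = {5, 6, 10}  B7 = {2, 4, 6}  B8 = {2, 8, 9}
Tree: B1–B2, B2–B3, B1–B4, B4–B5, B4–B6, B1–B7, B2–B8
Each bag holds 3 vertices, so the decomposition has width 2, which upper-bounds the treewidth. On the other hand G contains the 3-clique {1, 2, 8}. A clique must lie in a single bag of any decomposition, so no decomposition can have width below 2. Combining the bounds, tw(G) = 2.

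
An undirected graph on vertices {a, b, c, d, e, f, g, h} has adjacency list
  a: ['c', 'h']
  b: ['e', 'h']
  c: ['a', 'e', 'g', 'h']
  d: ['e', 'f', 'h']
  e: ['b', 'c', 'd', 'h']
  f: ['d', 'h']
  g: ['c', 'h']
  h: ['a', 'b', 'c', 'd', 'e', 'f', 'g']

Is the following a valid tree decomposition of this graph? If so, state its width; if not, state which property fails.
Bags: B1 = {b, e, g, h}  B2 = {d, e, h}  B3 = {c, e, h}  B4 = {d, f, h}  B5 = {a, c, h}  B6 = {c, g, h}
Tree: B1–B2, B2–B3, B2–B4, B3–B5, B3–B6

A tree decomposition must satisfy three properties: every vertex lies in some bag; for every edge, both endpoints lie together in some bag; and for every vertex, the bags containing it form a connected subtree. Here bags containing vertex g are not connected in the tree, so the decomposition is invalid.

No — bags containing vertex g are not connected in the tree.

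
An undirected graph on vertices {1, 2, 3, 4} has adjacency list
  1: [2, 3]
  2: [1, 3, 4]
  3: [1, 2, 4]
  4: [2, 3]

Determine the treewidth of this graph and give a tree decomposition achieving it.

The largest bag has 3 vertices, giving width 2; this decomposition certifies tw(G) ≤ 2. For the lower bound, the 3 vertices {1, 2, 3} are pairwise adjacent, and any tree decomposition puts a clique entirely inside one bag — forcing width ≥ 2. Therefore the treewidth is 2.

Treewidth 2.
One optimal decomposition is:
Bags: B1 = {2, 3, 4}  B2 = {1, 2, 3}
Tree: B1–B2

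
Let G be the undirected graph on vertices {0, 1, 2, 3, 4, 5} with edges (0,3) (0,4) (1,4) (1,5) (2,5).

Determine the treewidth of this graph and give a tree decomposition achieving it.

Treewidth 1.
One such decomposition:
Bags: B1 = {0, 3}  B2 = {0, 4}  B3 = {1, 4}  B4 = {1, 5}  B5 = {2, 5}
Tree: B1–B2, B2–B3, B3–B4, B4–B5

Every bag has size at most 2, so the width is 2 − 1 = 1 and tw(G) ≤ 1. G has an edge, so its treewidth is at least 1. The upper and lower bounds meet at 1, so that is the treewidth.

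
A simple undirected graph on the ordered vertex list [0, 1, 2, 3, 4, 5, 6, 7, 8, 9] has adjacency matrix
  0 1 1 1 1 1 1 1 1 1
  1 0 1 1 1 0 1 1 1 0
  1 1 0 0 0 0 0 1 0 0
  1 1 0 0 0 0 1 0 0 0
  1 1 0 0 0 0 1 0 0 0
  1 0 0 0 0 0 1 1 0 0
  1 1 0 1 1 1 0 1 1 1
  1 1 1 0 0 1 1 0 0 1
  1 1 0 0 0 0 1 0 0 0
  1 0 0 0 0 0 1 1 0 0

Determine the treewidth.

A width-3 tree decomposition is:
Bags: B1 = {0, 1, 6, 7}  B2 = {0, 1, 3, 6}  B3 = {0, 1, 4, 6}  B4 = {0, 6, 7, 9}  B5 = {0, 1, 6, 8}  B6 = {0, 5, 6, 7}  B7 = {0, 1, 2, 7}
Tree: B1–B2, B2–B3, B1–B4, B2–B5, B1–B6, B1–B7
Each bag holds 4 vertices, so the decomposition has width 3, which upper-bounds the treewidth. For the lower bound, the 4 vertices {0, 1, 2, 7} are pairwise adjacent, and any tree decomposition puts a clique entirely inside one bag — forcing width ≥ 3. Therefore the treewidth is 3.

3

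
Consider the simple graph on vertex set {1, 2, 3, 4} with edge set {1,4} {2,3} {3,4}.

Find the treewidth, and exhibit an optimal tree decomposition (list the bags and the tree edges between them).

Every bag has size at most 2, so the width is 2 − 1 = 1 and tw(G) ≤ 1. Since G has at least one edge (e.g. 2–3), it is not an edgeless graph, so tw(G) ≥ 1. Combining the bounds, tw(G) = 1.

Treewidth 1.
Bags: B1 = {2, 3}  B2 = {3, 4}  B3 = {1, 4}
Tree: B1–B2, B2–B3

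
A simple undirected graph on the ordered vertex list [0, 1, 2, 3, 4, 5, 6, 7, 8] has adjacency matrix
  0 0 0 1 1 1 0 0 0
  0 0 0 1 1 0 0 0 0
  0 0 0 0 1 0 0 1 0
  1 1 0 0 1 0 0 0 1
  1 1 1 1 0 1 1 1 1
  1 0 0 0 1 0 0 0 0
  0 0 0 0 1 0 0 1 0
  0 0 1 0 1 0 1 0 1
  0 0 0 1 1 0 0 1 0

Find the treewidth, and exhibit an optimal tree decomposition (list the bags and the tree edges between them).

Treewidth 2.
Bags: B1 = {4, 6, 7}  B2 = {4, 7, 8}  B3 = {3, 4, 8}  B4 = {2, 4, 7}  B5 = {0, 3, 4}  B6 = {0, 4, 5}  B7 = {1, 3, 4}
Tree: B1–B2, B2–B3, B1–B4, B3–B5, B5–B6, B3–B7

The largest bag has 3 vertices, giving width 2; this decomposition certifies tw(G) ≤ 2. Conversely, {2, 4, 7} is a clique of size 3, and the vertices of any clique must share a bag in every tree decomposition; so some bag has ≥ 3 vertices and tw(G) ≥ 2. The upper and lower bounds meet at 2, so that is the treewidth.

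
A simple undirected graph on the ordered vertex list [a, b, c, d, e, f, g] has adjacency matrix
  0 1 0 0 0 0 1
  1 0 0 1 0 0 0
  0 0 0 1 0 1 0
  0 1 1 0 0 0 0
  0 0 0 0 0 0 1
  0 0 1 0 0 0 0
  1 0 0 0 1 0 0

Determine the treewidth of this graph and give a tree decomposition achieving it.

The largest bag has 2 vertices, giving width 1; this decomposition certifies tw(G) ≤ 1. Since G has at least one edge (e.g. f–c), it is not an edgeless graph, so tw(G) ≥ 1. Combining the bounds, tw(G) = 1.

Treewidth 1.
Bags: B1 = {c, f}  B2 = {c, d}  B3 = {b, d}  B4 = {a, b}  B5 = {a, g}  B6 = {e, g}
Tree: B1–B2, B2–B3, B3–B4, B4–B5, B5–B6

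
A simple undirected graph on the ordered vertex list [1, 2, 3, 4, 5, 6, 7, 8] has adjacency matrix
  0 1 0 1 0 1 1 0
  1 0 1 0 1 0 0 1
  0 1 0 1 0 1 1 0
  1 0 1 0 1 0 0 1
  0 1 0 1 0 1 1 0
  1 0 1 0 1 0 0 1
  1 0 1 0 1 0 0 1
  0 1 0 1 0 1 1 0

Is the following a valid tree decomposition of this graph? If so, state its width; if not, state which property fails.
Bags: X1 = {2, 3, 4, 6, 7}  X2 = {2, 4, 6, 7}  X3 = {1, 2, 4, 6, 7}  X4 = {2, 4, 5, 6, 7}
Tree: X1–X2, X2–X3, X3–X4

No — vertex 8 appears in no bag.

A tree decomposition must satisfy three properties: every vertex lies in some bag; for every edge, both endpoints lie together in some bag; and for every vertex, the bags containing it form a connected subtree. Here vertex 8 appears in no bag, so the decomposition is invalid.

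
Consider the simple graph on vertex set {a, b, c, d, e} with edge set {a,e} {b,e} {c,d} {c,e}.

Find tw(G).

1

A width-1 tree decomposition is:
Bags: B1 = {c, d}  B2 = {c, e}  B3 = {b, e}  B4 = {a, e}
Tree: B1–B2, B2–B3, B3–B4
Every bag has size at most 2, so the width is 2 − 1 = 1 and tw(G) ≤ 1. Any graph with an edge has treewidth ≥ 1, and G has the edge c–d. Hence tw(G) = 1 exactly.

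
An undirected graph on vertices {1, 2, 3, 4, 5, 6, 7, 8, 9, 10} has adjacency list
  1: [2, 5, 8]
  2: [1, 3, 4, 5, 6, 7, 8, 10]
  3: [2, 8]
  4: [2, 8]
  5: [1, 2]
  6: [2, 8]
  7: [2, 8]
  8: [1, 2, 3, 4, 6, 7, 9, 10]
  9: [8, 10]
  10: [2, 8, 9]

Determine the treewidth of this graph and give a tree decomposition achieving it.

Treewidth 2.
One optimal decomposition is:
Bags: B1 = {2, 6, 8}  B2 = {2, 3, 8}  B3 = {2, 4, 8}  B4 = {2, 8, 10}  B5 = {8, 9, 10}  B6 = {2, 7, 8}  B7 = {1, 2, 8}  B8 = {1, 2, 5}
Tree: B1–B2, B1–B3, B2–B4, B4–B5, B1–B6, B1–B7, B7–B8

Every bag has size at most 3, so the width is 3 − 1 = 2 and tw(G) ≤ 2. Conversely, {8, 9, 10} is a clique of size 3, and the vertices of any clique must share a bag in every tree decomposition; so some bag has ≥ 3 vertices and tw(G) ≥ 2. Hence tw(G) = 2 exactly.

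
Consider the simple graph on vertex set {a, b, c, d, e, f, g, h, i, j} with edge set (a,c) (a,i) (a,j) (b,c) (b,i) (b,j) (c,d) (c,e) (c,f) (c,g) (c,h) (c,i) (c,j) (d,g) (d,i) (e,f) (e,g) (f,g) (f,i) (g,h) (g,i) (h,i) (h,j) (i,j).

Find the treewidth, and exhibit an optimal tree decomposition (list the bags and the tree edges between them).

Treewidth 3.
One such decomposition:
Bags: B1 = {a, c, i, j}  B2 = {c, h, i, j}  B3 = {b, c, i, j}  B4 = {c, g, h, i}  B5 = {c, f, g, i}  B6 = {c, e, f, g}  B7 = {c, d, g, i}
Tree: B1–B2, B2–B3, B2–B4, B4–B5, B5–B6, B4–B7

Every bag has size at most 4, so the width is 4 − 1 = 3 and tw(G) ≤ 3. Conversely, {c, e, f, g} is a clique of size 4, and the vertices of any clique must share a bag in every tree decomposition; so some bag has ≥ 4 vertices and tw(G) ≥ 3. Hence tw(G) = 3 exactly.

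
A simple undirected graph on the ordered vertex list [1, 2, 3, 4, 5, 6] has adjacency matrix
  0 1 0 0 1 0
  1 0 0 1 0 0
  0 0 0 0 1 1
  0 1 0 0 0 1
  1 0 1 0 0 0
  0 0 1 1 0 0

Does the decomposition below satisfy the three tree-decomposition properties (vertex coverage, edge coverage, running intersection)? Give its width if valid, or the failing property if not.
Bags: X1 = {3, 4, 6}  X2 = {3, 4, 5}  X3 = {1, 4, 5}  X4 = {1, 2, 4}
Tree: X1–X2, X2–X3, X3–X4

Yes; width 2.

Checking the three conditions: (i) the bags cover all of {1, 2, 3, 4, 5, 6}; (ii) for each edge, some bag contains both endpoints; (iii) the bags containing any fixed vertex form a subtree. All hold, so the decomposition is valid with width 3 − 1 = 2.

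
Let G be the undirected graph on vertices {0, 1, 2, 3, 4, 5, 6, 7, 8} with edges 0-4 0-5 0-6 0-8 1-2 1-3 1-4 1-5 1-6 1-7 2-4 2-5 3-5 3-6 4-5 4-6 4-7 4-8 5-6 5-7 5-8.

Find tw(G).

3

A width-3 tree decomposition is:
Bags: B1 = {1, 4, 5, 6}  B2 = {1, 3, 5, 6}  B3 = {0, 4, 5, 6}  B4 = {1, 2, 4, 5}  B5 = {0, 4, 5, 8}  B6 = {1, 4, 5, 7}
Tree: B1–B2, B1–B3, B1–B4, B3–B5, B4–B6
Each bag holds 4 vertices, so the decomposition has width 3, which upper-bounds the treewidth. Conversely, {1, 3, 5, 6} is a clique of size 4, and the vertices of any clique must share a bag in every tree decomposition; so some bag has ≥ 4 vertices and tw(G) ≥ 3. Therefore the treewidth is 3.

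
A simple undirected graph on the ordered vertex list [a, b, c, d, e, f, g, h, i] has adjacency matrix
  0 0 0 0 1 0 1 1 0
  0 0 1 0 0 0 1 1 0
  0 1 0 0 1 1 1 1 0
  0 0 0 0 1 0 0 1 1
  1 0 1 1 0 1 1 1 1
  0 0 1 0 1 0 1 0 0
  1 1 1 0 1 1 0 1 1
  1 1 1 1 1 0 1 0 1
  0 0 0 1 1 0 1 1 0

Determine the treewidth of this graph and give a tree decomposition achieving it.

Treewidth 3.
Bags: B1 = {c, e, g, h}  B2 = {e, g, h, i}  B3 = {d, e, h, i}  B4 = {c, e, f, g}  B5 = {a, e, g, h}  B6 = {b, c, g, h}
Tree: B1–B2, B2–B3, B1–B4, B2–B5, B1–B6

Each bag holds 4 vertices, so the decomposition has width 3, which upper-bounds the treewidth. Conversely, {d, e, h, i} is a clique of size 4, and the vertices of any clique must share a bag in every tree decomposition; so some bag has ≥ 4 vertices and tw(G) ≥ 3. Therefore the treewidth is 3.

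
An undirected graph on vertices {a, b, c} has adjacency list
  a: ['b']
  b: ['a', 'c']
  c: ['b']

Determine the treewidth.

A width-1 tree decomposition is:
Bags: B1 = {b, c}  B2 = {a, b}
Tree: B1–B2
The largest bag has 2 vertices, giving width 1; this decomposition certifies tw(G) ≤ 1. Any graph with an edge has treewidth ≥ 1, and G has the edge c–b. Therefore the treewidth is 1.

1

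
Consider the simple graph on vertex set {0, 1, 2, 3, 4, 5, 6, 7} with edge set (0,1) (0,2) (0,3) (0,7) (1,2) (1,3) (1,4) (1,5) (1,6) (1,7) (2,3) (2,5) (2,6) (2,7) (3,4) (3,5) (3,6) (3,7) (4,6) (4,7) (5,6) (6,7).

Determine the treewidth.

4

A width-4 tree decomposition is:
Bags: B1 = {1, 2, 3, 5, 6}  B2 = {1, 2, 3, 6, 7}  B3 = {1, 3, 4, 6, 7}  B4 = {0, 1, 2, 3, 7}
Tree: B1–B2, B2–B3, B2–B4
The largest bag has 5 vertices, giving width 4; this decomposition certifies tw(G) ≤ 4. For the lower bound, the 5 vertices {0, 1, 2, 3, 7} are pairwise adjacent, and any tree decomposition puts a clique entirely inside one bag — forcing width ≥ 4. Combining the bounds, tw(G) = 4.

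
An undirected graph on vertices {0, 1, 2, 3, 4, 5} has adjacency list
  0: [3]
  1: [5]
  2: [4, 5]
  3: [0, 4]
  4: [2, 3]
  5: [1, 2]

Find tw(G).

A width-1 tree decomposition is:
Bags: B1 = {0, 3}  B2 = {3, 4}  B3 = {2, 4}  B4 = {2, 5}  B5 = {1, 5}
Tree: B1–B2, B2–B3, B3–B4, B4–B5
Every bag has size at most 2, so the width is 2 − 1 = 1 and tw(G) ≤ 1. Since G has at least one edge (e.g. 0–3), it is not an edgeless graph, so tw(G) ≥ 1. Hence tw(G) = 1 exactly.

1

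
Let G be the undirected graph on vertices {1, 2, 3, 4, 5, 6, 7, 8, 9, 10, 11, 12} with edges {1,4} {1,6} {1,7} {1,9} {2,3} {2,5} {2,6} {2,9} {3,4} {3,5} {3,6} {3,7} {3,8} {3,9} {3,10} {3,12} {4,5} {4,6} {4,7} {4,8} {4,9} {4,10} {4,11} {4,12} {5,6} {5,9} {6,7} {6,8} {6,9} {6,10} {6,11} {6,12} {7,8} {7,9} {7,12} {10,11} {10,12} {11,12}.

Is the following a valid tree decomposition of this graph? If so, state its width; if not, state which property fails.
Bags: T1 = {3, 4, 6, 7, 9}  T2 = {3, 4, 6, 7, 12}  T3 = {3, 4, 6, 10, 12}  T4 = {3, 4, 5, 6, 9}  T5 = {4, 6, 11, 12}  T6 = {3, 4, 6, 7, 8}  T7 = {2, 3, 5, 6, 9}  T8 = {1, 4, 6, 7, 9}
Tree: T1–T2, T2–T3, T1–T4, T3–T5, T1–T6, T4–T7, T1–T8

No — edge (10,11) lies in no bag.

A tree decomposition must satisfy three properties: every vertex lies in some bag; for every edge, both endpoints lie together in some bag; and for every vertex, the bags containing it form a connected subtree. Here edge (10,11) lies in no bag, so the decomposition is invalid.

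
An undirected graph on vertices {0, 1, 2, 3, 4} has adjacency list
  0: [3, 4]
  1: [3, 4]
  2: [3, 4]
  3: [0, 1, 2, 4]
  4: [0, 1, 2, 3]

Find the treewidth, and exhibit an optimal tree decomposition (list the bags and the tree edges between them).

Each bag holds 3 vertices, so the decomposition has width 2, which upper-bounds the treewidth. For the lower bound, the 3 vertices {0, 3, 4} are pairwise adjacent, and any tree decomposition puts a clique entirely inside one bag — forcing width ≥ 2. Combining the bounds, tw(G) = 2.

Treewidth 2.
One such decomposition:
Bags: B1 = {0, 3, 4}  B2 = {2, 3, 4}  B3 = {1, 3, 4}
Tree: B1–B2, B1–B3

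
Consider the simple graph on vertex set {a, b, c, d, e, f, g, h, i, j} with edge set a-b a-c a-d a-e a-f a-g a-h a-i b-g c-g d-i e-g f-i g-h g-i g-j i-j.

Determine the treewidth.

A width-2 tree decomposition is:
Bags: B1 = {a, g, h}  B2 = {a, g, i}  B3 = {g, i, j}  B4 = {a, d, i}  B5 = {a, b, g}  B6 = {a, e, g}  B7 = {a, c, g}  B8 = {a, f, i}
Tree: B1–B2, B2–B3, B2–B4, B2–B5, B1–B6, B2–B7, B4–B8
Each bag holds 3 vertices, so the decomposition has width 2, which upper-bounds the treewidth. Conversely, {g, i, j} is a clique of size 3, and the vertices of any clique must share a bag in every tree decomposition; so some bag has ≥ 3 vertices and tw(G) ≥ 2. Hence tw(G) = 2 exactly.

2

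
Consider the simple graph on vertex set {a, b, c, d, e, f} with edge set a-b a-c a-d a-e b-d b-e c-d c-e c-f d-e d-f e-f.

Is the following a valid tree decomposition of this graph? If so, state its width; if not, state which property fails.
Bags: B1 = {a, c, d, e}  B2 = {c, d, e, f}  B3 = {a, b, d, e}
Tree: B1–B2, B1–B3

Yes; width 3.

Checking the three conditions: (i) the bags cover all of {a, b, c, d, e, f}; (ii) for each edge, some bag contains both endpoints; (iii) the bags containing any fixed vertex form a subtree. All hold, so the decomposition is valid with width 4 − 1 = 3.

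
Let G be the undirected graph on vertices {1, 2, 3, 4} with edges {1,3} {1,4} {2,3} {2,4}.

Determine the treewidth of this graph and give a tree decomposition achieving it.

Treewidth 2.
Bags: B1 = {1, 3, 4}  B2 = {2, 3, 4}
Tree: B1–B2

The largest bag has 3 vertices, giving width 2; this decomposition certifies tw(G) ≤ 2. For the lower bound, G contains the cycle 3–1–4–2–3, so G is not a forest; only forests have treewidth ≤ 1, hence tw(G) ≥ 2. The upper and lower bounds meet at 2, so that is the treewidth.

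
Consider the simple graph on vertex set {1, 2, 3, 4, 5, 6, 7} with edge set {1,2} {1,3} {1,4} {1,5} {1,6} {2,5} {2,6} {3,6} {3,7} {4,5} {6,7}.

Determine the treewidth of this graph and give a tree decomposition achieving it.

The largest bag has 3 vertices, giving width 2; this decomposition certifies tw(G) ≤ 2. On the other hand G contains the 3-clique {1, 2, 5}. A clique must lie in a single bag of any decomposition, so no decomposition can have width below 2. Combining the bounds, tw(G) = 2.

Treewidth 2.
One such decomposition:
Bags: B1 = {1, 3, 6}  B2 = {3, 6, 7}  B3 = {1, 2, 6}  B4 = {1, 2, 5}  B5 = {1, 4, 5}
Tree: B1–B2, B1–B3, B3–B4, B4–B5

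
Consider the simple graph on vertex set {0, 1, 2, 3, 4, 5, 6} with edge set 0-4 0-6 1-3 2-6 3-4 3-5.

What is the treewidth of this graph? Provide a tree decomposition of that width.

Treewidth 1.
One such decomposition:
Bags: B1 = {0, 6}  B2 = {0, 4}  B3 = {3, 4}  B4 = {3, 5}  B5 = {1, 3}  B6 = {2, 6}
Tree: B1–B2, B2–B3, B3–B4, B3–B5, B1–B6

Each bag holds 2 vertices, so the decomposition has width 1, which upper-bounds the treewidth. G has an edge, so its treewidth is at least 1. Therefore the treewidth is 1.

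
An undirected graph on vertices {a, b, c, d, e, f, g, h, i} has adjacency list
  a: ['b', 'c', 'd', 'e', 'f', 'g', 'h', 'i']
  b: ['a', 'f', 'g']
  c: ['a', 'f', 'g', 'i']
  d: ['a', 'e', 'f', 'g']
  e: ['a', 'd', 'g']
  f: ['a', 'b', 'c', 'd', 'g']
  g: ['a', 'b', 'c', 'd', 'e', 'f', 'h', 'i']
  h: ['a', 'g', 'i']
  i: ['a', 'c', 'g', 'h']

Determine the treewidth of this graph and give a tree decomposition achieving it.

Treewidth 3.
One optimal decomposition is:
Bags: B1 = {a, d, e, g}  B2 = {a, d, f, g}  B3 = {a, c, f, g}  B4 = {a, c, g, i}  B5 = {a, b, f, g}  B6 = {a, g, h, i}
Tree: B1–B2, B2–B3, B3–B4, B3–B5, B4–B6

The largest bag has 4 vertices, giving width 3; this decomposition certifies tw(G) ≤ 3. Conversely, {a, d, e, g} is a clique of size 4, and the vertices of any clique must share a bag in every tree decomposition; so some bag has ≥ 4 vertices and tw(G) ≥ 3. The upper and lower bounds meet at 3, so that is the treewidth.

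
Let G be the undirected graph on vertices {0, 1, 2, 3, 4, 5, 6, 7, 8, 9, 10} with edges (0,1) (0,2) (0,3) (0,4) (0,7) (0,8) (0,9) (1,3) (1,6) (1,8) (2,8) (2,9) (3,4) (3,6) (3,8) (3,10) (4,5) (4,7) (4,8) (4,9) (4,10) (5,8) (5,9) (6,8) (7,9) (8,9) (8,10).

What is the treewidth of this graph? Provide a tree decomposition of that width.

The largest bag has 4 vertices, giving width 3; this decomposition certifies tw(G) ≤ 3. For the lower bound, the 4 vertices {0, 2, 8, 9} are pairwise adjacent, and any tree decomposition puts a clique entirely inside one bag — forcing width ≥ 3. Combining the bounds, tw(G) = 3.

Treewidth 3.
One optimal decomposition is:
Bags: B1 = {0, 4, 8, 9}  B2 = {0, 3, 4, 8}  B3 = {0, 2, 8, 9}  B4 = {0, 1, 3, 8}  B5 = {3, 4, 8, 10}  B6 = {1, 3, 6, 8}  B7 = {4, 5, 8, 9}  B8 = {0, 4, 7, 9}
Tree: B1–B2, B1–B3, B2–B4, B2–B5, B4–B6, B1–B7, B1–B8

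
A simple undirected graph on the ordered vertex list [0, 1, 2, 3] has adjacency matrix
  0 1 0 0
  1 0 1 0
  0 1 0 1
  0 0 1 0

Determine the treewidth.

1

A width-1 tree decomposition is:
Bags: B1 = {2, 3}  B2 = {1, 2}  B3 = {0, 1}
Tree: B1–B2, B2–B3
The largest bag has 2 vertices, giving width 1; this decomposition certifies tw(G) ≤ 1. G has an edge, so its treewidth is at least 1. The upper and lower bounds meet at 1, so that is the treewidth.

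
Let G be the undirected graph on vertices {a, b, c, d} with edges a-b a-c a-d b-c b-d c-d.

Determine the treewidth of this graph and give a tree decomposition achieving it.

Treewidth 3.
One such decomposition:
Bags: B1 = {a, b, c, d}
Tree: (single bag)

With just one bag of size 4, the width is 4 − 1 = 3, so tw(G) ≤ 3. On the other hand G contains the 4-clique {a, b, c, d}. A clique must lie in a single bag of any decomposition, so no decomposition can have width below 3. Combining the bounds, tw(G) = 3.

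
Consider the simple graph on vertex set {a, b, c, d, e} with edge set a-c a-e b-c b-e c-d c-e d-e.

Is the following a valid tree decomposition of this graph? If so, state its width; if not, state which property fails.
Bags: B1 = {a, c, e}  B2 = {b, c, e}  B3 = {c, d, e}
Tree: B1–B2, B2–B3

Checking the three conditions: (i) the bags cover all of {a, b, c, d, e}; (ii) for each edge, some bag contains both endpoints; (iii) the bags containing any fixed vertex form a subtree. All hold, so the decomposition is valid with width 3 − 1 = 2.

Yes; width 2.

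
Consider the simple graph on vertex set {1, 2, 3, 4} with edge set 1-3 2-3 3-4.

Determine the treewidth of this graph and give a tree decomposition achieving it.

Treewidth 1.
One optimal decomposition is:
Bags: B1 = {2, 3}  B2 = {1, 3}  B3 = {3, 4}
Tree: B1–B2, B1–B3

Each bag holds 2 vertices, so the decomposition has width 1, which upper-bounds the treewidth. Any graph with an edge has treewidth ≥ 1, and G has the edge 2–3. Hence tw(G) = 1 exactly.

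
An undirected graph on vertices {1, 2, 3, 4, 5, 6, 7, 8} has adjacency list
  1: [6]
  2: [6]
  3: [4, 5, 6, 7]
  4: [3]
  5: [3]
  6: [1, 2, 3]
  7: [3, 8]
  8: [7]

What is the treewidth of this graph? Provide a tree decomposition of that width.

Each bag holds 2 vertices, so the decomposition has width 1, which upper-bounds the treewidth. Any graph with an edge has treewidth ≥ 1, and G has the edge 3–6. The upper and lower bounds meet at 1, so that is the treewidth.

Treewidth 1.
One such decomposition:
Bags: B1 = {3, 6}  B2 = {3, 4}  B3 = {1, 6}  B4 = {3, 7}  B5 = {3, 5}  B6 = {7, 8}  B7 = {2, 6}
Tree: B1–B2, B1–B3, B1–B4, B2–B5, B4–B6, B1–B7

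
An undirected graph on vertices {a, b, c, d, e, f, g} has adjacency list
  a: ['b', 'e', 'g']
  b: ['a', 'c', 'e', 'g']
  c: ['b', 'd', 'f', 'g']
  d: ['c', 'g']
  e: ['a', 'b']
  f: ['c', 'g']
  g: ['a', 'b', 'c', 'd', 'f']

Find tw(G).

A width-2 tree decomposition is:
Bags: B1 = {a, b, g}  B2 = {b, c, g}  B3 = {c, f, g}  B4 = {c, d, g}  B5 = {a, b, e}
Tree: B1–B2, B2–B3, B3–B4, B1–B5
The largest bag has 3 vertices, giving width 2; this decomposition certifies tw(G) ≤ 2. On the other hand G contains the 3-clique {c, d, g}. A clique must lie in a single bag of any decomposition, so no decomposition can have width below 2. The upper and lower bounds meet at 2, so that is the treewidth.

2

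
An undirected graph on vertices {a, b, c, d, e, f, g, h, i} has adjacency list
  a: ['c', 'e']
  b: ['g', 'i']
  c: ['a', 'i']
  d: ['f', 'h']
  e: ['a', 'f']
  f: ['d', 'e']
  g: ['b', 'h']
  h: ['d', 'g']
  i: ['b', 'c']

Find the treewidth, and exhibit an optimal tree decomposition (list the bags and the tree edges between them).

Treewidth 2.
Bags: B1 = {d, g, h}  B2 = {d, f, g}  B3 = {e, f, g}  B4 = {a, e, g}  B5 = {a, c, g}  B6 = {c, g, i}  B7 = {b, g, i}
Tree: B1–B2, B2–B3, B3–B4, B4–B5, B5–B6, B6–B7

The largest bag has 3 vertices, giving width 2; this decomposition certifies tw(G) ≤ 2. For the lower bound, G contains the cycle g–h–d–f–e–a–c–i–b–g, so G is not a forest; only forests have treewidth ≤ 1, hence tw(G) ≥ 2. Combining the bounds, tw(G) = 2.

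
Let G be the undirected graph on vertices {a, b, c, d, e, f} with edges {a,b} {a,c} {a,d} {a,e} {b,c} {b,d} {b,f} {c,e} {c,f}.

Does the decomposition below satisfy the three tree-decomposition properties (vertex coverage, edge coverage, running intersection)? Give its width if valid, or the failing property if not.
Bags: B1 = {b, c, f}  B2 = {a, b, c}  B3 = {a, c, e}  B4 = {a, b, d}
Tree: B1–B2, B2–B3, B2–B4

Yes; width 2.

Checking the three conditions: (i) the bags cover all of {a, b, c, d, e, f}; (ii) for each edge, some bag contains both endpoints; (iii) the bags containing any fixed vertex form a subtree. All hold, so the decomposition is valid with width 3 − 1 = 2.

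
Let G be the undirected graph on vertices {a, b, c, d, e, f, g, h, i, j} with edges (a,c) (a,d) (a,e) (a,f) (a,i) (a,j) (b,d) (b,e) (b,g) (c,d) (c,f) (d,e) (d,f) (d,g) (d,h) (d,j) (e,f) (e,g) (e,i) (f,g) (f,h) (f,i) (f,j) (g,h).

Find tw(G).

3

A width-3 tree decomposition is:
Bags: B1 = {a, d, e, f}  B2 = {d, e, f, g}  B3 = {b, d, e, g}  B4 = {a, e, f, i}  B5 = {d, f, g, h}  B6 = {a, d, f, j}  B7 = {a, c, d, f}
Tree: B1–B2, B2–B3, B1–B4, B2–B5, B1–B6, B6–B7
Every bag has size at most 4, so the width is 4 − 1 = 3 and tw(G) ≤ 3. Conversely, {d, e, f, g} is a clique of size 4, and the vertices of any clique must share a bag in every tree decomposition; so some bag has ≥ 4 vertices and tw(G) ≥ 3. Therefore the treewidth is 3.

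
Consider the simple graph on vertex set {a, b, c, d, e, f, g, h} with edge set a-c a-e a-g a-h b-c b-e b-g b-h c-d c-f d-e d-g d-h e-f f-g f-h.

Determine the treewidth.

4

A width-4 tree decomposition is:
Bags: B1 = {a, c, e, g, h}  B2 = {c, d, e, g, h}  B3 = {b, c, e, g, h}  B4 = {c, e, f, g, h}
Tree: B1–B2, B2–B3, B3–B4
Every bag has size at most 5, so the width is 5 − 1 = 4 and tw(G) ≤ 4. For the lower bound: the 5 vertex sets {a,h}, {c,d}, {b,e}, {g}, {f} are disjoint, each induces a connected subgraph, and every pair is joined by at least one edge of G. Contracting each set to a single vertex therefore yields K_{5} as a minor, and since treewidth is minor-monotone, tw(G) ≥ tw(K_{5}) = 4. Hence tw(G) = 4 exactly.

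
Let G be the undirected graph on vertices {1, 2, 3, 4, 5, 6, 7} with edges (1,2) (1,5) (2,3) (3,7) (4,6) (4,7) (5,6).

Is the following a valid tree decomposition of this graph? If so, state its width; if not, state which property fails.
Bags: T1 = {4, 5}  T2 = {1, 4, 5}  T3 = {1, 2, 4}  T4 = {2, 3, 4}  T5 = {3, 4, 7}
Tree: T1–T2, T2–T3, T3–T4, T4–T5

A tree decomposition must satisfy three properties: every vertex lies in some bag; for every edge, both endpoints lie together in some bag; and for every vertex, the bags containing it form a connected subtree. Here vertex 6 appears in no bag, so the decomposition is invalid.

No — vertex 6 appears in no bag.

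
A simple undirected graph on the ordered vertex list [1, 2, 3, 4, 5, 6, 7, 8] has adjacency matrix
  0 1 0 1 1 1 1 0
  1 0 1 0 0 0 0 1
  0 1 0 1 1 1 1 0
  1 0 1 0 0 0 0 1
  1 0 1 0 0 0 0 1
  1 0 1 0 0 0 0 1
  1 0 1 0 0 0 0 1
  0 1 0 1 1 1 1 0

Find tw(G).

3

A width-3 tree decomposition is:
Bags: B1 = {1, 3, 6, 8}  B2 = {1, 3, 7, 8}  B3 = {1, 3, 5, 8}  B4 = {1, 2, 3, 8}  B5 = {1, 3, 4, 8}
Tree: B1–B2, B2–B3, B3–B4, B4–B5
Each bag holds 4 vertices, so the decomposition has width 3, which upper-bounds the treewidth. For the lower bound: the 4 vertex sets {3,6}, {7,8}, {1}, {5} are disjoint, each induces a connected subgraph, and every pair is joined by at least one edge of G. Contracting each set to a single vertex therefore yields K_{4} as a minor, and since treewidth is minor-monotone, tw(G) ≥ tw(K_{4}) = 3. Hence tw(G) = 3 exactly.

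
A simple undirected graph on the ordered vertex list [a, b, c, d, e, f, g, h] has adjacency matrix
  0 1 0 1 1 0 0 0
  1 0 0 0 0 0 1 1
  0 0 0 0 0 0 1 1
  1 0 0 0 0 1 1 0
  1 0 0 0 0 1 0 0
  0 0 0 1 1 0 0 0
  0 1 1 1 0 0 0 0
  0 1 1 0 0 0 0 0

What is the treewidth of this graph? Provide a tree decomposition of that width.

Treewidth 2.
One optimal decomposition is:
Bags: B1 = {b, c, h}  B2 = {b, c, g}  B3 = {a, b, g}  B4 = {a, d, g}  B5 = {a, d, e}  B6 = {d, e, f}
Tree: B1–B2, B2–B3, B3–B4, B4–B5, B5–B6

The largest bag has 3 vertices, giving width 2; this decomposition certifies tw(G) ≤ 2. Since h–c–g–b–h is a cycle in G, G is not acyclic. Forests are exactly the graphs of treewidth ≤ 1, so tw(G) ≥ 2. The upper and lower bounds meet at 2, so that is the treewidth.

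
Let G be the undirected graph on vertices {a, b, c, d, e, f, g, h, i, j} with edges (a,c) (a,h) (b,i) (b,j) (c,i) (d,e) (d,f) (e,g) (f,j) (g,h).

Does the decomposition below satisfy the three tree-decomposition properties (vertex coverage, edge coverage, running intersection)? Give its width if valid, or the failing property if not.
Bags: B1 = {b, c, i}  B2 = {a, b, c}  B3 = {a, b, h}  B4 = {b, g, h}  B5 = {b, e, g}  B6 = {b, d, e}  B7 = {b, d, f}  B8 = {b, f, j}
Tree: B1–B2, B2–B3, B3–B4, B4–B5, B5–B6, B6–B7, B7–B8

Yes; width 2.

Vertex coverage: the bags together contain {a, b, c, d, e, f, g, h, i, j}, the full vertex set. Edge coverage: each edge of G has both endpoints in at least one bag. Running intersection: for every vertex, the bags containing it form a connected subtree. All three properties hold, so this is a valid tree decomposition of width max|bag| − 1 = 2, and hence tw(G) ≤ 2.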